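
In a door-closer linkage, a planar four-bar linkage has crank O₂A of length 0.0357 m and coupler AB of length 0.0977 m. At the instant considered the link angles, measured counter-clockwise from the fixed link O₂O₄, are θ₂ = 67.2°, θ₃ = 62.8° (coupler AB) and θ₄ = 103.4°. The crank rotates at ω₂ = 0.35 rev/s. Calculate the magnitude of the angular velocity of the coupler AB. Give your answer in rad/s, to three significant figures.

0.729

ω₂ = 2.199 rad/s (from 0.35 rev/s).
Differentiating the loop-closure r₂e^{iθ₂}+r₃e^{iθ₃}=r₁+r₄e^{iθ₄} gives r₂ω₂e^{iθ₂}+r₃ω₃e^{iθ₃}=r₄ω₄e^{iθ₄}.
Eliminating the other unknown: ω₃ = r₂ω₂ sin(θ₄−θ₂) / [r₃ sin(θ₃−θ₄)].
Numerator sine = +0.59061; denominator sine = -0.65077.
Result = 0.0357·2.199·(+0.59061) / (0.0977·(-0.65077)) = -0.72927 rad/s; magnitude 0.72927 rad/s.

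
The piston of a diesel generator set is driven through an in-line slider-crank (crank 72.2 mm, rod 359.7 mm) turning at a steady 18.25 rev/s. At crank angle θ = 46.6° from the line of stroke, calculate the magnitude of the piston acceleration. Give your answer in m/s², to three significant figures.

644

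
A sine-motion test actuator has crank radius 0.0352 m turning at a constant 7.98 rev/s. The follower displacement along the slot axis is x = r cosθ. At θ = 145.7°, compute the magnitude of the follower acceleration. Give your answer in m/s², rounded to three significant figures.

73.1

ω = 50.14 rad/s (from 7.98 rev/s).
x = r cosθ ⇒ ẍ = −rω² cosθ (ω constant).
|a| = rω²|cosθ| = 0.0352·(50.14)²·|cos 145.7°| = 73.104 m/s².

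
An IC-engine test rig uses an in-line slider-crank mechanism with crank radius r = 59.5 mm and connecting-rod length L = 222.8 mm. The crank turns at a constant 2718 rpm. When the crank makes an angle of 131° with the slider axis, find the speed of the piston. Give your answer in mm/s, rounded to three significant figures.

ω = 2π·2718/60 = 284.6 rad/s
For an in-line slider-crank, x = r cosθ + √(L² − r² sin²θ), so v = −rω sinθ·[1 + r cosθ/√(L² − r² sin²θ)].
With r = 0.0595 m, L = 0.2228 m, θ = 131°: √(L² − r² sin²θ) = 0.21823 m.
v = −0.0595·284.6·0.75471·[1 + 0.0595·-0.65606/0.21823] = -10.495 m/s.
|v| = 10.495 m/s = 10495 mm/s.

10500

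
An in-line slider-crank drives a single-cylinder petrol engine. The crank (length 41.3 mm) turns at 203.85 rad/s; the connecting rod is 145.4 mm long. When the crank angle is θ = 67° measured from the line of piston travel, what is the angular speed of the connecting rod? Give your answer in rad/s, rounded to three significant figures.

23.4

ω = 203.8 rad/s
The rod makes angle φ with the slider axis where L sinφ = r sinθ; differentiating, L cosφ·φ̇ = r ω cosθ.
L cosφ = √(L² − r² sin²θ) = 0.14034 m.
|ω_rod| = r ω |cosθ| / √(L² − r² sin²θ) = 0.0413·203.8·0.39073/0.14034 = 23.44 rad/s.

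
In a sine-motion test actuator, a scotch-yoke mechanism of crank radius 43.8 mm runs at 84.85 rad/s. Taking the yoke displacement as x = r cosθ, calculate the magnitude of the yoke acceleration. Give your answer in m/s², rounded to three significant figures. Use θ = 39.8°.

242

ω = 84.85 rad/s
x = r cosθ ⇒ ẍ = −rω² cosθ (ω constant).
|a| = rω²|cosθ| = 0.0438·(84.85)²·|cos 39.8°| = 242.27 m/s².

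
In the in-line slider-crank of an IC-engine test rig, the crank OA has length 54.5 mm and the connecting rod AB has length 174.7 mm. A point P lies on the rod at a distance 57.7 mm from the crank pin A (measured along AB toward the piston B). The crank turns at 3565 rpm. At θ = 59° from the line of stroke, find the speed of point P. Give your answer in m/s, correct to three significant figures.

19.7

ω = 373.3 rad/s.  Crank-pin speed |V_A| = rω = 20.346 m/s, perpendicular to OA.
Rod angle: sinφ = −(r/L) sinθ ⇒ φ = -15.510°; ω_rod = −rω cosθ/√(L²−r²sin²θ) = -62.25 rad/s.
V_P = V_A + ω_rod × AP, with AP = 0.0577 m along the rod.
Components: V_Px = −rω sinθ − a·ω_rod·sinφ = -18.401 m/s;  V_Py = rω cosθ + a·ω_rod·cosφ = +7.0181 m/s.
|V_P| = √(V_Px² + V_Py²) = 19.694 m/s.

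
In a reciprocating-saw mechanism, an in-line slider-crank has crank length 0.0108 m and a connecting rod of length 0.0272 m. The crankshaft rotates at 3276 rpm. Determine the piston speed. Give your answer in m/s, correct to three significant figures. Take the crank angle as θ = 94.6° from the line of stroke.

3.57

ω = 2π·3276/60 = 343.1 rad/s
For an in-line slider-crank, x = r cosθ + √(L² − r² sin²θ), so v = −rω sinθ·[1 + r cosθ/√(L² − r² sin²θ)].
With r = 0.0108 m, L = 0.0272 m, θ = 94.6°: √(L² − r² sin²θ) = 0.024979 m.
v = −0.0108·343.1·0.99678·[1 + 0.0108·-0.08020/0.024979] = -3.5651 m/s.
|v| = 3.5651 m/s.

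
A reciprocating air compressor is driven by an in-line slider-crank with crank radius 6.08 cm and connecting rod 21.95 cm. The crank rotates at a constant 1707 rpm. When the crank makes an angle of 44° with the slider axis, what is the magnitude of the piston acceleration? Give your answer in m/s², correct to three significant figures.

ω = 2π·1707/60 = 178.8 rad/s
x(θ) = r cosθ + √(L² − r² sin²θ); with ω constant, a = ω²·d²x/dθ².
d²x/dθ² = −r cosθ − r²(cos2θ)/√u − r⁴ sin²2θ/(4u^{3/2}),  u = L² − r² sin²θ = 0.0463964 m².
Substituting r = 0.0608 m, L = 0.2195 m, θ = 44°: d²x/dθ² = -0.044676 m.
a = ω²·d²x/dθ² = (178.8)²·(-0.044676) = -1427.6 m/s²;  |a| = 1427.6 m/s².

1430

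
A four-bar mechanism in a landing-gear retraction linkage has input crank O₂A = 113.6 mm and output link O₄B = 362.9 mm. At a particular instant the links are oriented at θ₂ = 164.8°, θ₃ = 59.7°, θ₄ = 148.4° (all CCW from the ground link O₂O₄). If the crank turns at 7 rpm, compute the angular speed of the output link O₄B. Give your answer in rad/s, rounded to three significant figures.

ω₂ = 0.733 rad/s (from 7 rpm).
Differentiating the loop-closure r₂e^{iθ₂}+r₃e^{iθ₃}=r₁+r₄e^{iθ₄} gives r₂ω₂e^{iθ₂}+r₃ω₃e^{iθ₃}=r₄ω₄e^{iθ₄}.
Eliminating the other unknown: ω₄ = r₂ω₂ sin(θ₂−θ₃) / [r₄ sin(θ₄−θ₃)].
Numerator sine = +0.96547; denominator sine = +0.99974.
Result = 0.1136·0.733·(+0.96547) / (0.3629·(+0.99974)) = +0.2216 rad/s; magnitude 0.2216 rad/s.

0.222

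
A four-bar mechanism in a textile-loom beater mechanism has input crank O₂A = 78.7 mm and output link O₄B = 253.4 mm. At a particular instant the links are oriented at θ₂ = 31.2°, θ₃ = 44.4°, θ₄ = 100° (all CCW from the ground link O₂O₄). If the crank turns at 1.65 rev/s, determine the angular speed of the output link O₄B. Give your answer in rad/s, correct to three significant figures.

ω₂ = 10.37 rad/s (from 1.65 rev/s).
Differentiating the loop-closure r₂e^{iθ₂}+r₃e^{iθ₃}=r₁+r₄e^{iθ₄} gives r₂ω₂e^{iθ₂}+r₃ω₃e^{iθ₃}=r₄ω₄e^{iθ₄}.
Eliminating the other unknown: ω₄ = r₂ω₂ sin(θ₂−θ₃) / [r₄ sin(θ₄−θ₃)].
Numerator sine = -0.22835; denominator sine = +0.82511.
Result = 0.0787·10.37·(-0.22835) / (0.2534·(+0.82511)) = -0.89109 rad/s; magnitude 0.89109 rad/s.

0.891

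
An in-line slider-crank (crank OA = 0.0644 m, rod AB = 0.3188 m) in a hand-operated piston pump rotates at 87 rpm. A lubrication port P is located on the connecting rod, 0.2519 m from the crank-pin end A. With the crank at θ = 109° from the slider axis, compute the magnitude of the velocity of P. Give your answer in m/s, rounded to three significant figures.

0.527

ω = 9.111 rad/s.  Crank-pin speed |V_A| = rω = 0.58672 m/s, perpendicular to OA.
Rod angle: sinφ = −(r/L) sinθ ⇒ φ = -11.011°; ω_rod = −rω cosθ/√(L²−r²sin²θ) = +0.61042 rad/s.
V_P = V_A + ω_rod × AP, with AP = 0.2519 m along the rod.
Components: V_Px = −rω sinθ − a·ω_rod·sinφ = -0.52539 m/s;  V_Py = rω cosθ + a·ω_rod·cosφ = -0.040085 m/s.
|V_P| = √(V_Px² + V_Py²) = 0.52692 m/s.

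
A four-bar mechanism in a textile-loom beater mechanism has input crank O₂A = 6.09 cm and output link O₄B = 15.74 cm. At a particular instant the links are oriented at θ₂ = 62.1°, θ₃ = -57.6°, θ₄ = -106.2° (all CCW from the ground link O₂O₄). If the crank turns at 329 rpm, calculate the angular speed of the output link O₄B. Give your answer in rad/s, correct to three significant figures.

15.4

ω₂ = 34.45 rad/s (from 329 rpm).
Differentiating the loop-closure r₂e^{iθ₂}+r₃e^{iθ₃}=r₁+r₄e^{iθ₄} gives r₂ω₂e^{iθ₂}+r₃ω₃e^{iθ₃}=r₄ω₄e^{iθ₄}.
Eliminating the other unknown: ω₄ = r₂ω₂ sin(θ₂−θ₃) / [r₄ sin(θ₄−θ₃)].
Numerator sine = +0.86863; denominator sine = -0.75011.
Result = 0.0609·34.45·(+0.86863) / (0.1574·(-0.75011)) = -15.436 rad/s; magnitude 15.436 rad/s.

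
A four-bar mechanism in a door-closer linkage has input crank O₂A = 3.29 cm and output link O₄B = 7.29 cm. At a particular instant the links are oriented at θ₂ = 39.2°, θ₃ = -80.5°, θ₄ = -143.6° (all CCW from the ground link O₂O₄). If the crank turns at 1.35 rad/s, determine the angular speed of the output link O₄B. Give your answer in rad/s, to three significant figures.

ω₂ = 1.35 rad/s
Differentiating the loop-closure r₂e^{iθ₂}+r₃e^{iθ₃}=r₁+r₄e^{iθ₄} gives r₂ω₂e^{iθ₂}+r₃ω₃e^{iθ₃}=r₄ω₄e^{iθ₄}.
Eliminating the other unknown: ω₄ = r₂ω₂ sin(θ₂−θ₃) / [r₄ sin(θ₄−θ₃)].
Numerator sine = +0.86863; denominator sine = -0.89180.
Result = 0.0329·1.35·(+0.86863) / (0.0729·(-0.89180)) = -0.59343 rad/s; magnitude 0.59343 rad/s.

0.593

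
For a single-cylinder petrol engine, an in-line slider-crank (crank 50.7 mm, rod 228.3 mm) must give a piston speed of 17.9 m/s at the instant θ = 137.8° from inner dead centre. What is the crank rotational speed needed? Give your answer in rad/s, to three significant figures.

631

For an in-line slider-crank, |v_piston| = rω|sinθ|·[1 + r cosθ/√(L² − r² sin²θ)].
With r = 0.0507 m, L = 0.2283 m, θ = 137.8°: the bracketed kinematic factor |dx/dθ| = 0.02839 m.
ω = v/|dx/dθ| = 17.9/0.02839 = 630.5 rad/s.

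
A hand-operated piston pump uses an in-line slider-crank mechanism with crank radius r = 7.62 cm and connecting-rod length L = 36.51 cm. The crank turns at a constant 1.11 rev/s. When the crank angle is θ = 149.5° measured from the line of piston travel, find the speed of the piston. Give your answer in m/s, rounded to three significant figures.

ω = 2π·1.11 = 6.974 rad/s
For an in-line slider-crank, x = r cosθ + √(L² − r² sin²θ), so v = −rω sinθ·[1 + r cosθ/√(L² − r² sin²θ)].
With r = 0.0762 m, L = 0.3651 m, θ = 149.5°: √(L² − r² sin²θ) = 0.36305 m.
v = −0.0762·6.974·0.50754·[1 + 0.0762·-0.86163/0.36305] = -0.22095 m/s.
|v| = 0.22095 m/s.

0.221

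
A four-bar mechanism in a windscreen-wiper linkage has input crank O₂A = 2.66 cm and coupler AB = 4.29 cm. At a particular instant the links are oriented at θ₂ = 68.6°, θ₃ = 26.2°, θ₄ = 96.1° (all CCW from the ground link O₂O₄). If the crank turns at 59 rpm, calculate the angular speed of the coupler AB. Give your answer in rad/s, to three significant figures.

1.88

ω₂ = 6.178 rad/s (from 59 rpm).
Differentiating the loop-closure r₂e^{iθ₂}+r₃e^{iθ₃}=r₁+r₄e^{iθ₄} gives r₂ω₂e^{iθ₂}+r₃ω₃e^{iθ₃}=r₄ω₄e^{iθ₄}.
Eliminating the other unknown: ω₃ = r₂ω₂ sin(θ₄−θ₂) / [r₃ sin(θ₃−θ₄)].
Numerator sine = +0.46175; denominator sine = -0.93909.
Result = 0.0266·6.178·(+0.46175) / (0.0429·(-0.93909)) = -1.8837 rad/s; magnitude 1.8837 rad/s.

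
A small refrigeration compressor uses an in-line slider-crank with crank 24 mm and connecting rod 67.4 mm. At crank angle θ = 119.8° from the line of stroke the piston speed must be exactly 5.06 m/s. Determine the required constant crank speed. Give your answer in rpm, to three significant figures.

For an in-line slider-crank, |v_piston| = rω|sinθ|·[1 + r cosθ/√(L² − r² sin²θ)].
With r = 0.024 m, L = 0.0674 m, θ = 119.8°: the bracketed kinematic factor |dx/dθ| = 0.016951 m.
ω = v/|dx/dθ| = 5.06/0.016951 = 298.5 rad/s.
N = 60ω/(2π) = 2850.5 rpm.

2850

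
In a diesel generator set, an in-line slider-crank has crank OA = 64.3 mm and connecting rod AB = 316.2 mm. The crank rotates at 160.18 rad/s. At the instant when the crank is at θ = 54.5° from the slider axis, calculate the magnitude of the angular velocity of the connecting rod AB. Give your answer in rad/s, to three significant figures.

ω = 160.2 rad/s
The rod makes angle φ with the slider axis where L sinφ = r sinθ; differentiating, L cosφ·φ̇ = r ω cosθ.
L cosφ = √(L² − r² sin²θ) = 0.31184 m.
|ω_rod| = r ω |cosθ| / √(L² − r² sin²θ) = 0.0643·160.2·0.58070/0.31184 = 19.18 rad/s.

19.2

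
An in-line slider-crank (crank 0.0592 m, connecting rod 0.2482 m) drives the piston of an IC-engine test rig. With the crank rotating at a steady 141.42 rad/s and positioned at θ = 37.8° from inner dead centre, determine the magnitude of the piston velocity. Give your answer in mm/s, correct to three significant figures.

6110

ω = 141.4 rad/s
For an in-line slider-crank, x = r cosθ + √(L² − r² sin²θ), so v = −rω sinθ·[1 + r cosθ/√(L² − r² sin²θ)].
With r = 0.0592 m, L = 0.2482 m, θ = 37.8°: √(L² − r² sin²θ) = 0.24553 m.
v = −0.0592·141.4·0.61291·[1 + 0.0592·0.79016/0.24553] = -6.1089 m/s.
|v| = 6.1089 m/s = 6108.9 mm/s.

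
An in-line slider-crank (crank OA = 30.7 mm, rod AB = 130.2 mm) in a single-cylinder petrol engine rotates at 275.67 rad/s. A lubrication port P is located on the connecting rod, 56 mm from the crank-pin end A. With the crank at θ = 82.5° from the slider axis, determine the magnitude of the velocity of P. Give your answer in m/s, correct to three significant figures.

8.53

ω = 275.7 rad/s.  Crank-pin speed |V_A| = rω = 8.4631 m/s, perpendicular to OA.
Rod angle: sinφ = −(r/L) sinθ ⇒ φ = -13.519°; ω_rod = −rω cosθ/√(L²−r²sin²θ) = -8.7261 rad/s.
V_P = V_A + ω_rod × AP, with AP = 0.056 m along the rod.
Components: V_Px = −rω sinθ − a·ω_rod·sinφ = -8.5049 m/s;  V_Py = rω cosθ + a·ω_rod·cosφ = +0.62953 m/s.
|V_P| = √(V_Px² + V_Py²) = 8.5282 m/s.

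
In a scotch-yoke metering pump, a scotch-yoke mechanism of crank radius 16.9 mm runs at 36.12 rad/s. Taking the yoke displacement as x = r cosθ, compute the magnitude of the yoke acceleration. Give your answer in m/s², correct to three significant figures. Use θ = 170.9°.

ω = 36.12 rad/s
x = r cosθ ⇒ ẍ = −rω² cosθ (ω constant).
|a| = rω²|cosθ| = 0.0169·(36.12)²·|cos 170.9°| = 21.771 m/s².

21.8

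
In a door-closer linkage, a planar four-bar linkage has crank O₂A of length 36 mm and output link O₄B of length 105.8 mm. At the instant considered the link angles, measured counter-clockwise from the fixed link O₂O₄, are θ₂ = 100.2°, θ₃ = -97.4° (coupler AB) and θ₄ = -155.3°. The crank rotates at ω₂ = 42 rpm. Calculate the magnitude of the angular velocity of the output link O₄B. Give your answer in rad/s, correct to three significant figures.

0.534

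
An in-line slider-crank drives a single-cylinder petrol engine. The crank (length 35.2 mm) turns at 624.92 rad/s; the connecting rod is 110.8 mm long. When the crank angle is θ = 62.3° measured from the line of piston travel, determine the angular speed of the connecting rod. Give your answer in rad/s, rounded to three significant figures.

96.2

ω = 624.9 rad/s
The rod makes angle φ with the slider axis where L sinφ = r sinθ; differentiating, L cosφ·φ̇ = r ω cosθ.
L cosφ = √(L² − r² sin²θ) = 0.10633 m.
|ω_rod| = r ω |cosθ| / √(L² − r² sin²θ) = 0.0352·624.9·0.46484/0.10633 = 96.168 rad/s.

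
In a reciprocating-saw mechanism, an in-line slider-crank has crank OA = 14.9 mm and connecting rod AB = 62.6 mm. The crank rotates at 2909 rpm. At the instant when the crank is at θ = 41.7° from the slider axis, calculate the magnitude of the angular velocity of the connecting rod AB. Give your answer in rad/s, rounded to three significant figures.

54.8

ω = 304.6 rad/s (converted from 2909 rpm).
The rod makes angle φ with the slider axis where L sinφ = r sinθ; differentiating, L cosφ·φ̇ = r ω cosθ.
L cosφ = √(L² − r² sin²θ) = 0.06181 m.
|ω_rod| = r ω |cosθ| / √(L² − r² sin²θ) = 0.0149·304.6·0.74664/0.06181 = 54.829 rad/s.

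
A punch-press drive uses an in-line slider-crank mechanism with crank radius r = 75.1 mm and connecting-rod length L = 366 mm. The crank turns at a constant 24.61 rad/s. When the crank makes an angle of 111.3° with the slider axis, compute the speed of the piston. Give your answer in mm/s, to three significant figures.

ω = 24.61 rad/s
For an in-line slider-crank, x = r cosθ + √(L² − r² sin²θ), so v = −rω sinθ·[1 + r cosθ/√(L² − r² sin²θ)].
With r = 0.0751 m, L = 0.366 m, θ = 111.3°: √(L² − r² sin²θ) = 0.35925 m.
v = −0.0751·24.61·0.93169·[1 + 0.0751·-0.36325/0.35925] = -1.5912 m/s.
|v| = 1.5912 m/s = 1591.2 mm/s.

1590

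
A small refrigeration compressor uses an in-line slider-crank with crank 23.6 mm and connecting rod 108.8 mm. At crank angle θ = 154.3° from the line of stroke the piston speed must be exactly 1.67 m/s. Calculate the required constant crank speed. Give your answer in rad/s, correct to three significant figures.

203

For an in-line slider-crank, |v_piston| = rω|sinθ|·[1 + r cosθ/√(L² − r² sin²θ)].
With r = 0.0236 m, L = 0.1088 m, θ = 154.3°: the bracketed kinematic factor |dx/dθ| = 0.0082251 m.
ω = v/|dx/dθ| = 1.67/0.0082251 = 203.04 rad/s.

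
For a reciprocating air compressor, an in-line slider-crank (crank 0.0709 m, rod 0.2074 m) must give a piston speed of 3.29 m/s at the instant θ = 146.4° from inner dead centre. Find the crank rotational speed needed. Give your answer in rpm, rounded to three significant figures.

1130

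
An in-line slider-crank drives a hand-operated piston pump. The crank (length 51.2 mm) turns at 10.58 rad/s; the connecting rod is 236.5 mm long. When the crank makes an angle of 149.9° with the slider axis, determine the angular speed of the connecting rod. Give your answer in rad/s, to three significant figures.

1.99

ω = 10.58 rad/s
The rod makes angle φ with the slider axis where L sinφ = r sinθ; differentiating, L cosφ·φ̇ = r ω cosθ.
L cosφ = √(L² − r² sin²θ) = 0.2351 m.
|ω_rod| = r ω |cosθ| / √(L² − r² sin²θ) = 0.0512·10.58·0.86515/0.2351 = 1.9934 rad/s.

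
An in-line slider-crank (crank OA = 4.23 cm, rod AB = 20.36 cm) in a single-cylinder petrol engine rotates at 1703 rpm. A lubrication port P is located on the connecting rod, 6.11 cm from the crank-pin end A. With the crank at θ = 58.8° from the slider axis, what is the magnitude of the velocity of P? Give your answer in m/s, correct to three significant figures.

7.20

ω = 178.3 rad/s.  Crank-pin speed |V_A| = rω = 7.5437 m/s, perpendicular to OA.
Rod angle: sinφ = −(r/L) sinθ ⇒ φ = -10.236°; ω_rod = −rω cosθ/√(L²−r²sin²θ) = -19.504 rad/s.
V_P = V_A + ω_rod × AP, with AP = 0.0611 m along the rod.
Components: V_Px = −rω sinθ − a·ω_rod·sinφ = -6.6644 m/s;  V_Py = rω cosθ + a·ω_rod·cosφ = +2.7351 m/s.
|V_P| = √(V_Px² + V_Py²) = 7.2038 m/s.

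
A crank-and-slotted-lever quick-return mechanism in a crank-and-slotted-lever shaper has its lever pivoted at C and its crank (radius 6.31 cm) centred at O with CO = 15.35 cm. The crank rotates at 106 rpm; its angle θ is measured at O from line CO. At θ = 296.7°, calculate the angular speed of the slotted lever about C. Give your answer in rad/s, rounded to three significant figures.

2.55

ω = 11.1 rad/s (from 106 rpm).
Crank pin A relative to C: A = (d + r cosθ, r sinθ); lever angle φ = atan2(r sinθ, d + r cosθ).
Differentiating tanφ: φ̇ = rω(d cosθ + r)/(d² + r² + 2dr cosθ).
d² + r² + 2dr cosθ = |CA|² = 0.0362479 m²;  d cosθ + r = +0.13207 m.
|ω_lever| = |0.0631·11.1·+0.13207| / 0.0362479 = 2.552 rad/s.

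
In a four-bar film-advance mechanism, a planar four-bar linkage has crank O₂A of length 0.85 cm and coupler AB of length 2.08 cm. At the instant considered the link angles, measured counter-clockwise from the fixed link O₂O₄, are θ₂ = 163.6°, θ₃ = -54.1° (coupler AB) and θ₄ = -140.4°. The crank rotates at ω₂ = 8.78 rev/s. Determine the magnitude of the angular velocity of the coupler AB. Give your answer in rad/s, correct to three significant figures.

18.7

ω₂ = 55.17 rad/s (from 8.78 rev/s).
Differentiating the loop-closure r₂e^{iθ₂}+r₃e^{iθ₃}=r₁+r₄e^{iθ₄} gives r₂ω₂e^{iθ₂}+r₃ω₃e^{iθ₃}=r₄ω₄e^{iθ₄}.
Eliminating the other unknown: ω₃ = r₂ω₂ sin(θ₄−θ₂) / [r₃ sin(θ₃−θ₄)].
Numerator sine = +0.82904; denominator sine = +0.99792.
Result = 0.0085·55.17·(+0.82904) / (0.0208·(+0.99792)) = +18.729 rad/s; magnitude 18.729 rad/s.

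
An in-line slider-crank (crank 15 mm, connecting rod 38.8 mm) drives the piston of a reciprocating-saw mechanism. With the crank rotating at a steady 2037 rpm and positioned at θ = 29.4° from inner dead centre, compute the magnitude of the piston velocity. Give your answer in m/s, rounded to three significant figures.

ω = 2π·2037/60 = 213.3 rad/s
For an in-line slider-crank, x = r cosθ + √(L² − r² sin²θ), so v = −rω sinθ·[1 + r cosθ/√(L² − r² sin²θ)].
With r = 0.015 m, L = 0.0388 m, θ = 29.4°: √(L² − r² sin²θ) = 0.038095 m.
v = −0.015·213.3·0.49090·[1 + 0.015·0.87121/0.038095] = -2.1096 m/s.
|v| = 2.1096 m/s.

2.11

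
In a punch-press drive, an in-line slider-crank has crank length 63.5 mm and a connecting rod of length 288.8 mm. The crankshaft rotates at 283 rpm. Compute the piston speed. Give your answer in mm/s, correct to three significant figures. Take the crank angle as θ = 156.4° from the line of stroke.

ω = 2π·283/60 = 29.64 rad/s
For an in-line slider-crank, x = r cosθ + √(L² − r² sin²θ), so v = −rω sinθ·[1 + r cosθ/√(L² − r² sin²θ)].
With r = 0.0635 m, L = 0.2888 m, θ = 156.4°: √(L² − r² sin²θ) = 0.28768 m.
v = −0.0635·29.64·0.40035·[1 + 0.0635·-0.91636/0.28768] = -0.60101 m/s.
|v| = 0.60101 m/s = 601.01 mm/s.

601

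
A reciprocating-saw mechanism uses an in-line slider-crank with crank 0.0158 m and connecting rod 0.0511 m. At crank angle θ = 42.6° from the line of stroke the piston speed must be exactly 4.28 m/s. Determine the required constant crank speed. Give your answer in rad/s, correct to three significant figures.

325

For an in-line slider-crank, |v_piston| = rω|sinθ|·[1 + r cosθ/√(L² − r² sin²θ)].
With r = 0.0158 m, L = 0.0511 m, θ = 42.6°: the bracketed kinematic factor |dx/dθ| = 0.013184 m.
ω = v/|dx/dθ| = 4.28/0.013184 = 324.64 rad/s.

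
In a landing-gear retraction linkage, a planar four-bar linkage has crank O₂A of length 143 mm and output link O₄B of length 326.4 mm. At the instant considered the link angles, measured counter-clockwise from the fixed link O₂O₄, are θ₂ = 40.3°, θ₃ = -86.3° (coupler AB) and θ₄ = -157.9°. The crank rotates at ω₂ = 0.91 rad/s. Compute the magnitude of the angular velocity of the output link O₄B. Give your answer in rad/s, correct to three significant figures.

0.337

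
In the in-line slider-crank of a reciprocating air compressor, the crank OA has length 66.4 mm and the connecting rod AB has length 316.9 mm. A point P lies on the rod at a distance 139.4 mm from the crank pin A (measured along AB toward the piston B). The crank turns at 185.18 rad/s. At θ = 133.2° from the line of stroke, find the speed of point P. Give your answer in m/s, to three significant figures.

ω = 185.2 rad/s.  Crank-pin speed |V_A| = rω = 12.296 m/s, perpendicular to OA.
Rod angle: sinφ = −(r/L) sinθ ⇒ φ = -8.786°; ω_rod = −rω cosθ/√(L²−r²sin²θ) = +26.876 rad/s.
V_P = V_A + ω_rod × AP, with AP = 0.1394 m along the rod.
Components: V_Px = −rω sinθ − a·ω_rod·sinφ = -8.3911 m/s;  V_Py = rω cosθ + a·ω_rod·cosφ = -4.7146 m/s.
|V_P| = √(V_Px² + V_Py²) = 9.6249 m/s.

9.62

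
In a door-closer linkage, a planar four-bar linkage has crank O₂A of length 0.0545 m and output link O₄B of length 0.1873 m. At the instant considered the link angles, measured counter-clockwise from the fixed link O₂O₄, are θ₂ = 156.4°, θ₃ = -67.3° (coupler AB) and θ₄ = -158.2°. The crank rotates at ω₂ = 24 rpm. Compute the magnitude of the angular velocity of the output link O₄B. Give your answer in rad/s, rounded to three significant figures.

0.505

ω₂ = 2.513 rad/s (from 24 rpm).
Differentiating the loop-closure r₂e^{iθ₂}+r₃e^{iθ₃}=r₁+r₄e^{iθ₄} gives r₂ω₂e^{iθ₂}+r₃ω₃e^{iθ₃}=r₄ω₄e^{iθ₄}.
Eliminating the other unknown: ω₄ = r₂ω₂ sin(θ₂−θ₃) / [r₄ sin(θ₄−θ₃)].
Numerator sine = -0.69088; denominator sine = -0.99988.
Result = 0.0545·2.513·(-0.69088) / (0.1873·(-0.99988)) = +0.50531 rad/s; magnitude 0.50531 rad/s.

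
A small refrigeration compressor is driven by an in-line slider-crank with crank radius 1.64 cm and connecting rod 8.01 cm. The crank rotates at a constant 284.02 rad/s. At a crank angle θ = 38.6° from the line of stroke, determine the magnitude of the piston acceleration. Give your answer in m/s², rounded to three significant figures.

ω = 284 rad/s
x(θ) = r cosθ + √(L² − r² sin²θ); with ω constant, a = ω²·d²x/dθ².
d²x/dθ² = −r cosθ − r²(cos2θ)/√u − r⁴ sin²2θ/(4u^{3/2}),  u = L² − r² sin²θ = 0.00631132 m².
Substituting r = 0.0164 m, L = 0.0801 m, θ = 38.6°: d²x/dθ² = -0.013601 m.
a = ω²·d²x/dθ² = (284)²·(-0.013601) = -1097.2 m/s²;  |a| = 1097.2 m/s².

1100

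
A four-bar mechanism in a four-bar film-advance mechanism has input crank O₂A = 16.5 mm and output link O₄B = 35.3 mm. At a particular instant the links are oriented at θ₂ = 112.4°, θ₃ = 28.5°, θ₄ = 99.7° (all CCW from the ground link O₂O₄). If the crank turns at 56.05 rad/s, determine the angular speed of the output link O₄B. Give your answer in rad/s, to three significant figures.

27.5

ω₂ = 56.05 rad/s
Differentiating the loop-closure r₂e^{iθ₂}+r₃e^{iθ₃}=r₁+r₄e^{iθ₄} gives r₂ω₂e^{iθ₂}+r₃ω₃e^{iθ₃}=r₄ω₄e^{iθ₄}.
Eliminating the other unknown: ω₄ = r₂ω₂ sin(θ₂−θ₃) / [r₄ sin(θ₄−θ₃)].
Numerator sine = +0.99434; denominator sine = +0.94665.
Result = 0.0165·56.05·(+0.99434) / (0.0353·(+0.94665)) = +27.519 rad/s; magnitude 27.519 rad/s.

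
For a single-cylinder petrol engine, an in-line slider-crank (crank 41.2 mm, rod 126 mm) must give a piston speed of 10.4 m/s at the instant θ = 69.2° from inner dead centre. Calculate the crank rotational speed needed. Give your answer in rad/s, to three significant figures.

241

For an in-line slider-crank, |v_piston| = rω|sinθ|·[1 + r cosθ/√(L² − r² sin²θ)].
With r = 0.0412 m, L = 0.126 m, θ = 69.2°: the bracketed kinematic factor |dx/dθ| = 0.043212 m.
ω = v/|dx/dθ| = 10.4/0.043212 = 240.68 rad/s.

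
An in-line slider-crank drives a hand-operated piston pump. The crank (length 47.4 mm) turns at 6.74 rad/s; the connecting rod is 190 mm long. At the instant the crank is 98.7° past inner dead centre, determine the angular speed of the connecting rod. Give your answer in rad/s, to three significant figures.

0.262

ω = 6.74 rad/s
The rod makes angle φ with the slider axis where L sinφ = r sinθ; differentiating, L cosφ·φ̇ = r ω cosθ.
L cosφ = √(L² − r² sin²θ) = 0.18413 m.
|ω_rod| = r ω |cosθ| / √(L² − r² sin²θ) = 0.0474·6.74·0.15126/0.18413 = 0.26244 rad/s.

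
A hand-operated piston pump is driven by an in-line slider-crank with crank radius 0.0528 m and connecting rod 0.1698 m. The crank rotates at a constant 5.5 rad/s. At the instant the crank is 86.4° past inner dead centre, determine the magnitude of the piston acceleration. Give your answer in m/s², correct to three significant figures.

0.418

ω = 5.5 rad/s
x(θ) = r cosθ + √(L² − r² sin²θ); with ω constant, a = ω²·d²x/dθ².
d²x/dθ² = −r cosθ − r²(cos2θ)/√u − r⁴ sin²2θ/(4u^{3/2}),  u = L² − r² sin²θ = 0.0260552 m².
Substituting r = 0.0528 m, L = 0.1698 m, θ = 86.4°: d²x/dθ² = +0.013812 m.
a = ω²·d²x/dθ² = (5.5)²·(+0.013812) = +0.41782 m/s²;  |a| = 0.41782 m/s².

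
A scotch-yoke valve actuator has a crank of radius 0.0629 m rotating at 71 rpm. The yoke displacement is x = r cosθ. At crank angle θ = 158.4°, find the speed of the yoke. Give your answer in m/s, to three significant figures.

0.172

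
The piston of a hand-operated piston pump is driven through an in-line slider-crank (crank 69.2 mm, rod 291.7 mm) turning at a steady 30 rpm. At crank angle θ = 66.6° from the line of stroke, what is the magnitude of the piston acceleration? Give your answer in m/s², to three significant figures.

0.159

ω = 2π·30/60 = 3.142 rad/s
x(θ) = r cosθ + √(L² − r² sin²θ); with ω constant, a = ω²·d²x/dθ².
d²x/dθ² = −r cosθ − r²(cos2θ)/√u − r⁴ sin²2θ/(4u^{3/2}),  u = L² − r² sin²θ = 0.0810555 m².
Substituting r = 0.0692 m, L = 0.2917 m, θ = 66.6°: d²x/dθ² = -0.016101 m.
a = ω²·d²x/dθ² = (3.142)²·(-0.016101) = -0.15891 m/s²;  |a| = 0.15891 m/s².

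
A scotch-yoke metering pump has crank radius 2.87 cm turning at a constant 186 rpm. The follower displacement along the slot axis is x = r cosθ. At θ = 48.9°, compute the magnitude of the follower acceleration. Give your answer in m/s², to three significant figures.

7.16

ω = 19.48 rad/s (from 186 rpm).
x = r cosθ ⇒ ẍ = −rω² cosθ (ω constant).
|a| = rω²|cosθ| = 0.0287·(19.48)²·|cos 48.9°| = 7.1578 m/s².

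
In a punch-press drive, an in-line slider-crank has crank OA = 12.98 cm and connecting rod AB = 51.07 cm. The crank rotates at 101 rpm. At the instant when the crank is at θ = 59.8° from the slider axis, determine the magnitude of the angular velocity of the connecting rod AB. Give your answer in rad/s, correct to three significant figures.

ω = 10.58 rad/s (converted from 101 rpm).
The rod makes angle φ with the slider axis where L sinφ = r sinθ; differentiating, L cosφ·φ̇ = r ω cosθ.
L cosφ = √(L² − r² sin²θ) = 0.49823 m.
|ω_rod| = r ω |cosθ| / √(L² − r² sin²θ) = 0.1298·10.58·0.50302/0.49823 = 1.3861 rad/s.

1.39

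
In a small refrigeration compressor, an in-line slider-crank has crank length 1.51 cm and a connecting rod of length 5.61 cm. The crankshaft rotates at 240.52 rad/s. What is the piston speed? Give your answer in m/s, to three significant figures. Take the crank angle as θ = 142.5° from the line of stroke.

1.73

ω = 240.5 rad/s
For an in-line slider-crank, x = r cosθ + √(L² − r² sin²θ), so v = −rω sinθ·[1 + r cosθ/√(L² − r² sin²θ)].
With r = 0.0151 m, L = 0.0561 m, θ = 142.5°: √(L² − r² sin²θ) = 0.055342 m.
v = −0.0151·240.5·0.60876·[1 + 0.0151·-0.79335/0.055342] = -1.7323 m/s.
|v| = 1.7323 m/s.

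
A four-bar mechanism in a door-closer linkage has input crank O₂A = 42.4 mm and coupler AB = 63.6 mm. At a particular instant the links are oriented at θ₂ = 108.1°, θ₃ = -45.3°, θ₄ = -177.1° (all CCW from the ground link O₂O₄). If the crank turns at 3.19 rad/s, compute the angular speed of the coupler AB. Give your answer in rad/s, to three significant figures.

ω₂ = 3.19 rad/s
Differentiating the loop-closure r₂e^{iθ₂}+r₃e^{iθ₃}=r₁+r₄e^{iθ₄} gives r₂ω₂e^{iθ₂}+r₃ω₃e^{iθ₃}=r₄ω₄e^{iθ₄}.
Eliminating the other unknown: ω₃ = r₂ω₂ sin(θ₄−θ₂) / [r₃ sin(θ₃−θ₄)].
Numerator sine = +0.96502; denominator sine = +0.74548.
Result = 0.0424·3.19·(+0.96502) / (0.0636·(+0.74548)) = +2.753 rad/s; magnitude 2.753 rad/s.

2.75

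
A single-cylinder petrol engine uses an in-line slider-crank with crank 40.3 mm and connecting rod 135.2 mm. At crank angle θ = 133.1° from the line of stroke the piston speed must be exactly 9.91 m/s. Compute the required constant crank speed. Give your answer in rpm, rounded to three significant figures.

4060

For an in-line slider-crank, |v_piston| = rω|sinθ|·[1 + r cosθ/√(L² − r² sin²θ)].
With r = 0.0403 m, L = 0.1352 m, θ = 133.1°: the bracketed kinematic factor |dx/dθ| = 0.023285 m.
ω = v/|dx/dθ| = 9.91/0.023285 = 425.59 rad/s.
N = 60ω/(2π) = 4064.1 rpm.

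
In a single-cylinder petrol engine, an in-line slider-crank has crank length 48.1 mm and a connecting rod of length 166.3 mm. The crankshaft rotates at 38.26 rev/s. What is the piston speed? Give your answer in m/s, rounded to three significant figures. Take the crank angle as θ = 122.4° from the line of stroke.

ω = 2π·38.3 = 240.4 rad/s
For an in-line slider-crank, x = r cosθ + √(L² − r² sin²θ), so v = −rω sinθ·[1 + r cosθ/√(L² − r² sin²θ)].
With r = 0.0481 m, L = 0.1663 m, θ = 122.4°: √(L² − r² sin²θ) = 0.16126 m.
v = −0.0481·240.4·0.84433·[1 + 0.0481·-0.53583/0.16126] = -8.2026 m/s.
|v| = 8.2026 m/s.

8.20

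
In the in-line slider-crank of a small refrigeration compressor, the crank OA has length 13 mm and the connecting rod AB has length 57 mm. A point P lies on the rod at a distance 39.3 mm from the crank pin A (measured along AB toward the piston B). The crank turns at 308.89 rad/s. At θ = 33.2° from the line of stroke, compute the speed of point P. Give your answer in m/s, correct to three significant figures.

ω = 308.9 rad/s.  Crank-pin speed |V_A| = rω = 4.0156 m/s, perpendicular to OA.
Rod angle: sinφ = −(r/L) sinθ ⇒ φ = -7.174°; ω_rod = −rω cosθ/√(L²−r²sin²θ) = -59.414 rad/s.
V_P = V_A + ω_rod × AP, with AP = 0.0393 m along the rod.
Components: V_Px = −rω sinθ − a·ω_rod·sinφ = -2.4904 m/s;  V_Py = rω cosθ + a·ω_rod·cosφ = +1.0434 m/s.
|V_P| = √(V_Px² + V_Py²) = 2.7001 m/s.

2.70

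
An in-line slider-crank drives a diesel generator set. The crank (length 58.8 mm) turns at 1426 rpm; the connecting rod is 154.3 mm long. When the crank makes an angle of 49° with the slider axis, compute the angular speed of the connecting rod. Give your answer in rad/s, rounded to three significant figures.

39.0

ω = 149.3 rad/s (converted from 1426 rpm).
The rod makes angle φ with the slider axis where L sinφ = r sinθ; differentiating, L cosφ·φ̇ = r ω cosθ.
L cosφ = √(L² − r² sin²θ) = 0.14778 m.
|ω_rod| = r ω |cosθ| / √(L² − r² sin²θ) = 0.0588·149.3·0.65606/0.14778 = 38.981 rad/s.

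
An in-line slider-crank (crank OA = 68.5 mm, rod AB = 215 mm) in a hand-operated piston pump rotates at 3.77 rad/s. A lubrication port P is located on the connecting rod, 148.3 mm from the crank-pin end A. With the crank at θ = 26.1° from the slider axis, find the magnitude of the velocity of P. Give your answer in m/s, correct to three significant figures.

0.154

ω = 3.77 rad/s.  Crank-pin speed |V_A| = rω = 0.25825 m/s, perpendicular to OA.
Rod angle: sinφ = −(r/L) sinθ ⇒ φ = -8.057°; ω_rod = −rω cosθ/√(L²−r²sin²θ) = -1.0894 rad/s.
V_P = V_A + ω_rod × AP, with AP = 0.1483 m along the rod.
Components: V_Px = −rω sinθ − a·ω_rod·sinφ = -0.13626 m/s;  V_Py = rω cosθ + a·ω_rod·cosφ = +0.071946 m/s.
|V_P| = √(V_Px² + V_Py²) = 0.15409 m/s.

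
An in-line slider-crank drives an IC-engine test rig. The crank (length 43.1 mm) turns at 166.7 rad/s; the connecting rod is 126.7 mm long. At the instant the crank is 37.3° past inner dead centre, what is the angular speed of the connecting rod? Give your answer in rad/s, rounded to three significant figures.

ω = 166.7 rad/s
The rod makes angle φ with the slider axis where L sinφ = r sinθ; differentiating, L cosφ·φ̇ = r ω cosθ.
L cosφ = √(L² − r² sin²θ) = 0.12398 m.
|ω_rod| = r ω |cosθ| / √(L² − r² sin²θ) = 0.0431·166.7·0.79547/0.12398 = 46.099 rad/s.

46.1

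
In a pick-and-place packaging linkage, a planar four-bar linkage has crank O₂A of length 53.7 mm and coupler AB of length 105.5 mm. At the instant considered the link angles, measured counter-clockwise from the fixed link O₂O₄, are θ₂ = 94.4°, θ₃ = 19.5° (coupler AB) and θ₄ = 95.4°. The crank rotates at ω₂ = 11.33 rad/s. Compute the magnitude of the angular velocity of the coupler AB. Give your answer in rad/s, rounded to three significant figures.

0.104

ω₂ = 11.33 rad/s
Differentiating the loop-closure r₂e^{iθ₂}+r₃e^{iθ₃}=r₁+r₄e^{iθ₄} gives r₂ω₂e^{iθ₂}+r₃ω₃e^{iθ₃}=r₄ω₄e^{iθ₄}.
Eliminating the other unknown: ω₃ = r₂ω₂ sin(θ₄−θ₂) / [r₃ sin(θ₃−θ₄)].
Numerator sine = +0.01745; denominator sine = -0.96987.
Result = 0.0537·11.33·(+0.01745) / (0.1055·(-0.96987)) = -0.10377 rad/s; magnitude 0.10377 rad/s.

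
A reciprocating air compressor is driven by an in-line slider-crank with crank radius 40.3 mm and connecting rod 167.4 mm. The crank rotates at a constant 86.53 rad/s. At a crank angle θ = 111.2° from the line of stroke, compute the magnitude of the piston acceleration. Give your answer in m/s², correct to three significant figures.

ω = 86.53 rad/s
x(θ) = r cosθ + √(L² − r² sin²θ); with ω constant, a = ω²·d²x/dθ².
d²x/dθ² = −r cosθ − r²(cos2θ)/√u − r⁴ sin²2θ/(4u^{3/2}),  u = L² − r² sin²θ = 0.0266111 m².
Substituting r = 0.0403 m, L = 0.1674 m, θ = 111.2°: d²x/dθ² = +0.021856 m.
a = ω²·d²x/dθ² = (86.53)²·(+0.021856) = +163.65 m/s²;  |a| = 163.65 m/s².

164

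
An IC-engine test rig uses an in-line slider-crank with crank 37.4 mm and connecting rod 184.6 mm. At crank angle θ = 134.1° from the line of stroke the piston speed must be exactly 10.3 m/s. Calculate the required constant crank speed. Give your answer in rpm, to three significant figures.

4270

For an in-line slider-crank, |v_piston| = rω|sinθ|·[1 + r cosθ/√(L² − r² sin²θ)].
With r = 0.0374 m, L = 0.1846 m, θ = 134.1°: the bracketed kinematic factor |dx/dθ| = 0.02303 m.
ω = v/|dx/dθ| = 10.3/0.02303 = 447.23 rad/s.
N = 60ω/(2π) = 4270.8 rpm.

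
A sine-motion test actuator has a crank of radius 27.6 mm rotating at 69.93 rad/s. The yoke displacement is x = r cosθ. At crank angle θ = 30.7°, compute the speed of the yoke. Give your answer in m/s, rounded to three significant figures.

0.985

ω = 69.93 rad/s
x = r cosθ ⇒ ẋ = −rω sinθ.
|v| = rω|sinθ| = 0.0276·69.93·|sin 30.7°| = 0.98538 m/s.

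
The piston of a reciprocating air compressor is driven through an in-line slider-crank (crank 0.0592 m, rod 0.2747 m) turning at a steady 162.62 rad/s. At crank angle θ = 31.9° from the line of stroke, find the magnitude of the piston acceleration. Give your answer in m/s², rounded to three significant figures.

ω = 162.6 rad/s
x(θ) = r cosθ + √(L² − r² sin²θ); with ω constant, a = ω²·d²x/dθ².
d²x/dθ² = −r cosθ − r²(cos2θ)/√u − r⁴ sin²2θ/(4u^{3/2}),  u = L² − r² sin²θ = 0.0744814 m².
Substituting r = 0.0592 m, L = 0.2747 m, θ = 31.9°: d²x/dθ² = -0.05605 m.
a = ω²·d²x/dθ² = (162.6)²·(-0.05605) = -1482.3 m/s²;  |a| = 1482.3 m/s².

1480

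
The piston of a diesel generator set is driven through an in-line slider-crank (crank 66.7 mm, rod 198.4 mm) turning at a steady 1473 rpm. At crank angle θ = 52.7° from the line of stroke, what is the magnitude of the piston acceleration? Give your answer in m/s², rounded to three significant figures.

830

ω = 2π·1473/60 = 154.3 rad/s
x(θ) = r cosθ + √(L² − r² sin²θ); with ω constant, a = ω²·d²x/dθ².
d²x/dθ² = −r cosθ − r²(cos2θ)/√u − r⁴ sin²2θ/(4u^{3/2}),  u = L² − r² sin²θ = 0.0365474 m².
Substituting r = 0.0667 m, L = 0.1984 m, θ = 52.7°: d²x/dθ² = -0.034898 m.
a = ω²·d²x/dθ² = (154.3)²·(-0.034898) = -830.35 m/s²;  |a| = 830.35 m/s².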